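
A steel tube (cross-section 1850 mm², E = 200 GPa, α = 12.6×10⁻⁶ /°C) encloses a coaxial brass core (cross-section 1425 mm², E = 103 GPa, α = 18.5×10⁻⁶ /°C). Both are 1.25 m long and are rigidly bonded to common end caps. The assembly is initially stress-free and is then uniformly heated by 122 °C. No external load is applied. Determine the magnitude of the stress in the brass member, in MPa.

Equilibrium of a rigid end plate with no external load gives equal and opposite internal forces ±P in the two members. Since α_{brass} > α_{steel}, heating drives the brass into compression and the steel into tension.
Equating the net (thermal + elastic) strains gives |α₁ − α₂|·ΔT = P·[1/(A₁E₁) + 1/(A₂E₂)].
|α₁ − α₂|·ΔT = 5.9×10⁻⁶ × 122 = 0.0007198.
1/(A₁E₁) + 1/(A₂E₂) = 1/(1850×200×10³) + 1/(1425×103×10³) = 9.516×10⁻⁹ N⁻¹.
P = 0.0007198 / 9.516×10⁻⁹ = 75640 N = 75.64 kN.
σ_{brass} = P/A₂ = 75640/1425 = 53.08 MPa, compressive.

σ ≈ 53.1 MPa (compressive)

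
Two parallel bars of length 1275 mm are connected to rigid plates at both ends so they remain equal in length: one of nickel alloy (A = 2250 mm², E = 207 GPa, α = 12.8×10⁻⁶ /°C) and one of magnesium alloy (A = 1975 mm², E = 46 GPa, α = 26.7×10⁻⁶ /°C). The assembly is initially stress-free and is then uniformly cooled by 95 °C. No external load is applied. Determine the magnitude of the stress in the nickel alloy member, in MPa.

σ ≈ 44.6 MPa (compressive)

Both members must finish at the same length. With the larger α, the magnesium alloy tends to over-contract; the plates restrain it, putting the magnesium alloy in tension and the nickel alloy in compression. With no external load the two internal forces are equal and opposite, magnitude P.
Setting the final lengths equal and cancelling L: (α₁ − α₂)ΔT = P/(A₁E₁) + P/(A₂E₂).
|α₁ − α₂|·ΔT = 13.9×10⁻⁶ × 95 = 0.00132.
1/(A₁E₁) + 1/(A₂E₂) = 1/(2250×207×10³) + 1/(1975×46×10³) = 1.315×10⁻⁸ N⁻¹.
So P = 0.00132 / 1.315×10⁻⁸ = 100.4 kN.
σ_{nickel alloy} = P/A₁ = 100400/2250 = 44.62 MPa, compressive.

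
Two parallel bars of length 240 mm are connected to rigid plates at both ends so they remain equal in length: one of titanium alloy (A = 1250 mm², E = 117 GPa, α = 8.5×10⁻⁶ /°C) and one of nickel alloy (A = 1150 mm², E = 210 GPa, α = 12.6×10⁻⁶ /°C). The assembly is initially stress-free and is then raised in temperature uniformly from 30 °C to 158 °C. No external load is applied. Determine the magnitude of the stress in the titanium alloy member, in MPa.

Both members must finish at the same length. With the larger α, the nickel alloy tends to over-expand; the plates restrain it, putting the nickel alloy in compression and the titanium alloy in tension. With no external load the two internal forces are equal and opposite, magnitude P.
Compatibility of the two members (thermal + elastic change equal): (α₁ − α₂)ΔT = P·[1/(A₁E₁) + 1/(A₂E₂)].
|α₁ − α₂|·ΔT = 4.1×10⁻⁶ × 128 = 0.0005248.
1/(A₁E₁) + 1/(A₂E₂) = 1/(1250×117×10³) + 1/(1150×210×10³) = 1.098×10⁻⁸ N⁻¹.
P = 0.0005248 / 1.098×10⁻⁸ = 47800 N = 47.8 kN.
σ_{titanium alloy} = P/A₁ = 47800/1250 = 38.24 MPa, tensile.

σ ≈ 38.2 MPa (tensile)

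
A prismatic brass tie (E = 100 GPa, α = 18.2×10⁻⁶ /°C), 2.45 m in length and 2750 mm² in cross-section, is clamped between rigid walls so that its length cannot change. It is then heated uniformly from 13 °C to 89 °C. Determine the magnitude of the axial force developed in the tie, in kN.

P ≈ 380 kN (compressive)

The ends cannot move, so σ = EαΔT = 100×10³ × 18.2×10⁻⁶ × 76 = 138.3 MPa.
Then P = σA = 138.3 × 2750 mm² = 380.4 kN, compressive.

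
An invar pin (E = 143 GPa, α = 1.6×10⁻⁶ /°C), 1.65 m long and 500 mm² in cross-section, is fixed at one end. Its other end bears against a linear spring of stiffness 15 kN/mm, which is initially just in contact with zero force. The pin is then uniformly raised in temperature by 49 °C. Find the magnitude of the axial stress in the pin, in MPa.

The unrestrained thermal change is αΔT L = 1.6×10⁻⁶ × 49 × 1650 = 0.1294 mm.
With a force P in the spring, the elastic change of the pin is PL/(AE) and that of the spring is P/k; compatibility requires their sum to equal δ_free.
So P = δ_free / [L/(AE) + 1/k] = 0.1294 / [ 1650/(500×143×10³) + 1/(15×10³) ].
P = 0.1294 / 8.974×10⁻⁵ = 1441 N.
σ = P/A = 1441/500 = 2.883 MPa.

σ ≈ 2.88 MPa (compressive)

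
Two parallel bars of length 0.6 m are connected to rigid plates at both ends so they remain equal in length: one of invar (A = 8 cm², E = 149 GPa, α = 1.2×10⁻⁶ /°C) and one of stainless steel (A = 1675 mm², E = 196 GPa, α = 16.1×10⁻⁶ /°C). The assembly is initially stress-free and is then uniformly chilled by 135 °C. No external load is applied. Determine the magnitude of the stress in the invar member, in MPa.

σ ≈ 220 MPa (compressive)

The stainless steel has the larger α, so on cooling it would change length more than the invar if both were free. The rigid plates force a common final length, so the stainless steel is put into tension and the invar into compression, with equal and opposite forces P (no external load).
Compatibility of the two members (thermal + elastic change equal): (α₁ − α₂)ΔT = P·[1/(A₁E₁) + 1/(A₂E₂)].
|α₁ − α₂|·ΔT = 14.9×10⁻⁶ × 135 = 0.002012.
1/(A₁E₁) + 1/(A₂E₂) = 1/(800×149×10³) + 1/(1675×196×10³) = 1.144×10⁻⁸ N⁻¹.
So P = 0.002012 / 1.144×10⁻⁸ = 175.9 kN.
σ_{invar} = P/A₁ = 175900/800 = 219.9 MPa, compressive.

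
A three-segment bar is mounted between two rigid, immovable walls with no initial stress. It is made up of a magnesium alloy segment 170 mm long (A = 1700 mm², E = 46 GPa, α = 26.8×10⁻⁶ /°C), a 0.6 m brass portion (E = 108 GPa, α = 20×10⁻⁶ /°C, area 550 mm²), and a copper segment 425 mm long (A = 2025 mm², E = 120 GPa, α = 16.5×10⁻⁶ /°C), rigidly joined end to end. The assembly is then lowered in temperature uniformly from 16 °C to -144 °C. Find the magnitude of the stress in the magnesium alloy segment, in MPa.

σ ≈ 158 MPa (tensile)

With the walls removed the bar would change length by δ_free = Σ αᵢΔT Lᵢ = 26.8×10⁻⁶×160×170 + 20×10⁻⁶×160×600 + 16.5×10⁻⁶×160×425 = 3.771 mm.
Since the ends are fixed, an axial force P builds up, equal in every segment, with P · Σ Lᵢ/(AᵢEᵢ) = δ_free.
Σ Lᵢ/(AᵢEᵢ) = 170/(1700×46×10³) + 600/(550×108×10³) + 425/(2025×120×10³) = 1.402×10⁻⁵ mm/N.
So P = 3.771 / 1.402×10⁻⁵ = 268.9 kN, tensile.
σ_{magnesium alloy} = P / A = 268900 / 1700 = 158.2 MPa.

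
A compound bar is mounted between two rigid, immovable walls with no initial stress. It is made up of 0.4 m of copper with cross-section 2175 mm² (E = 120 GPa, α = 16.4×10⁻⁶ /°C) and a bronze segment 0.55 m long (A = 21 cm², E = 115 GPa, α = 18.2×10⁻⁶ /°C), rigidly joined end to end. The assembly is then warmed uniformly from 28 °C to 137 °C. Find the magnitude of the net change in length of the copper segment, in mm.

|ΔL| ≈ 0.0115 mm

Free thermal expansion of the whole bar: Σ αᵢΔT Lᵢ = 16.4×10⁻⁶×109×400 + 18.2×10⁻⁶×109×550 = 1.806 mm.
Since the ends are fixed, an axial force P builds up, equal in every segment, with P · Σ Lᵢ/(AᵢEᵢ) = δ_free.
Σ Lᵢ/(AᵢEᵢ) = 400/(2175×120×10³) + 550/(2100×115×10³) = 3.81×10⁻⁶ mm/N.
Hence P = δ_free / Σ(L/AE) = 1.806/3.81×10⁻⁶ = 474 kN (compressive).
For the copper segment, free thermal change = 16.4×10⁻⁶×109×400 = 0.715 mm and elastic change from P = 474000×400/(2175×120×10³) = 0.7265 mm; these oppose, so the net change is 0.0115 mm (segment shortens).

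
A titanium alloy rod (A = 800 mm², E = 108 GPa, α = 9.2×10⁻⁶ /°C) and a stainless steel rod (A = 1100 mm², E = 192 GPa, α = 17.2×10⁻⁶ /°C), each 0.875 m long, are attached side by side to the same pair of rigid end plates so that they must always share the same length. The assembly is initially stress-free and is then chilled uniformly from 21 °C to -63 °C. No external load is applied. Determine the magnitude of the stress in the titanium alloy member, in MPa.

σ ≈ 51.5 MPa (compressive)

Both members must finish at the same length. With the larger α, the stainless steel tends to over-contract; the plates restrain it, putting the stainless steel in tension and the titanium alloy in compression. With no external load the two internal forces are equal and opposite, magnitude P.
Setting the final lengths equal and cancelling L: (α₁ − α₂)ΔT = P/(A₁E₁) + P/(A₂E₂).
|α₁ − α₂|·ΔT = 8×10⁻⁶ × 84 = 0.000672.
1/(A₁E₁) + 1/(A₂E₂) = 1/(800×108×10³) + 1/(1100×192×10³) = 1.631×10⁻⁸ N⁻¹.
P = 0.000672 / 1.631×10⁻⁸ = 41200 N = 41.2 kN.
σ_{titanium alloy} = P/A₁ = 41200/800 = 51.51 MPa, compressive.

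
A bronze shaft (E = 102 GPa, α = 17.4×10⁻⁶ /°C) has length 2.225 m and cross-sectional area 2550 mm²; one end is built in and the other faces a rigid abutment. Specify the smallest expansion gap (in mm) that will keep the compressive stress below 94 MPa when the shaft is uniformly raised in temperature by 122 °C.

Free expansion if unrestrained: δ_free = αΔT L = 17.4×10⁻⁶ × 122 × 2225 = 4.723 mm.
At the allowable stress the elastic shortening the wall may impose is σL/E = 94 × 2225 / (102×10³) = 2.05 mm.
The gap must absorb the remainder: g_min = 4.723 − 2.05 = 2.673 mm.

g ≈ 2.67 mm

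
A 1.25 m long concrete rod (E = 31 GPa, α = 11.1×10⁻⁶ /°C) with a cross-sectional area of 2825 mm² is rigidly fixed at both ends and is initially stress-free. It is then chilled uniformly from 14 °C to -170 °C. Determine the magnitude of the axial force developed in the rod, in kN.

P ≈ 179 kN (tensile)

Full restraint means ε = 0, so the stress is σ = EαΔT = 31×10³ × 11.1×10⁻⁶ × 184 = 63.31 MPa.
Then P = σA = 63.31 × 2825 mm² = 178.9 kN, tensile.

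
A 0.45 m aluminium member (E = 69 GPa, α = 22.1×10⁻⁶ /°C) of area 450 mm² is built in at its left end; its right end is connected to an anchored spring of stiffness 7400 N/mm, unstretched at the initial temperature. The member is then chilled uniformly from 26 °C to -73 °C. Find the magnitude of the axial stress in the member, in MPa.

σ ≈ 14.6 MPa (tensile)

The unrestrained thermal change is αΔT L = 22.1×10⁻⁶ × 99 × 450 = 0.9846 mm.
Let P be the tensile force in the spring. The member extends elastically by PL/(AE) and the spring stretches by P/k; together these equal δ_free.
So P = δ_free / [L/(AE) + 1/k] = 0.9846 / [ 450/(450×69×10³) + 1/(7400) ].
P = 0.9846 / 0.0001496 = 6580 N.
σ = P/A = 6580/450 = 14.62 MPa.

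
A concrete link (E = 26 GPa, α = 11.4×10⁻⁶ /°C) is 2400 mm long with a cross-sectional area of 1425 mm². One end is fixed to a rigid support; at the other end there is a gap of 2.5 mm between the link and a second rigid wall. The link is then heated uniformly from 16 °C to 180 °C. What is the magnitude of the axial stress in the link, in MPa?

σ ≈ 21.5 MPa (compressive)

If the wall were absent the link would grow by αΔT L = 11.4×10⁻⁶ × 164 × 2400 = 4.487 mm.
This exceeds the 2.5 mm gap, so the wall pushes back. The portion of expansion that must be recovered elastically is δ_free − gap = 4.487 − 2.5 = 1.987 mm.
That suppressed elongation corresponds to σ = E·Δ/L = 26×10³ × 1.987/2400 = 21.53 MPa.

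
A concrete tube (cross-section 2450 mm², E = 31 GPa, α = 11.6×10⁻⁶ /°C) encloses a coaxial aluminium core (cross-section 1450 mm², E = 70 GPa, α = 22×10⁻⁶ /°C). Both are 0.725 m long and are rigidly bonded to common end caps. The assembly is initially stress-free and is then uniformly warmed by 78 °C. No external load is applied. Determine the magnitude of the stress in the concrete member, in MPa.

The aluminium has the larger α, so on heating it would change length more than the concrete if both were free. The rigid plates force a common final length, so the aluminium is put into compression and the concrete into tension, with equal and opposite forces P (no external load).
Setting the final lengths equal and cancelling L: (α₁ − α₂)ΔT = P/(A₁E₁) + P/(A₂E₂).
|α₁ − α₂|·ΔT = 10.4×10⁻⁶ × 78 = 0.0008112.
1/(A₁E₁) + 1/(A₂E₂) = 1/(2450×31×10³) + 1/(1450×70×10³) = 2.302×10⁻⁸ N⁻¹.
So P = 0.0008112 / 2.302×10⁻⁸ = 35.24 kN.
σ_{concrete} = P/A₁ = 35240/2450 = 14.38 MPa, tensile.

σ ≈ 14.4 MPa (tensile)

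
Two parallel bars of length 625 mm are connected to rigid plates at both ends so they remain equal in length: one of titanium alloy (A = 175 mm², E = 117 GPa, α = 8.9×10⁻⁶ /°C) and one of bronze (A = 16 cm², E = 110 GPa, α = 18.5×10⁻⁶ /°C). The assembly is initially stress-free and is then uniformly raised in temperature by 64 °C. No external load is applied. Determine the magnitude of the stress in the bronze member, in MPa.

σ ≈ 7.04 MPa (compressive)

Equilibrium of a rigid end plate with no external load gives equal and opposite internal forces ±P in the two members. Since α_{bronze} > α_{titanium alloy}, heating drives the bronze into compression and the titanium alloy into tension.
Equating the net (thermal + elastic) strains gives |α₁ − α₂|·ΔT = P·[1/(A₁E₁) + 1/(A₂E₂)].
|α₁ − α₂|·ΔT = 9.6×10⁻⁶ × 64 = 0.0006144.
1/(A₁E₁) + 1/(A₂E₂) = 1/(175×117×10³) + 1/(1600×110×10³) = 5.452×10⁻⁸ N⁻¹.
So P = 0.0006144 / 5.452×10⁻⁸ = 11.27 kN.
σ_{bronze} = P/A₂ = 11270/1600 = 7.043 MPa, compressive.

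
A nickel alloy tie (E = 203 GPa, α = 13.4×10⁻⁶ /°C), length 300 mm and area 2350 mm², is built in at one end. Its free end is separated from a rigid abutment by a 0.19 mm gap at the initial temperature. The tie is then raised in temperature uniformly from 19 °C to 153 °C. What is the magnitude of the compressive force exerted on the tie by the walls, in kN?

Free thermal elongation = αΔT L = 13.4×10⁻⁶ × 134 × 300 = 0.5387 mm.
After closing the 0.19 mm clearance, 0.5387 − 0.19 = 0.3487 mm of expansion remains to be suppressed by the wall.
Compatibility: PL/(AE) = 0.3487 mm, so σ = P/A = E × (0.3487/300) = 235.9 MPa.
Force on the wall = σA = 235.9 × 2350 mm² = 554.5 kN.

P ≈ 554 kN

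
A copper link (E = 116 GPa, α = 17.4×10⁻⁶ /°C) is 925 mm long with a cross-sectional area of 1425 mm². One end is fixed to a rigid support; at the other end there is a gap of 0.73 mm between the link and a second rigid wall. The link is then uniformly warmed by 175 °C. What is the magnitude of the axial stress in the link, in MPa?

σ ≈ 262 MPa (compressive)

Free thermal elongation = αΔT L = 17.4×10⁻⁶ × 175 × 925 = 2.817 mm.
The gap closes (δ_free > 0.73 mm) and the wall then resists a further 2.817 − 0.73 = 2.087 mm of expansion.
Compatibility: PL/(AE) = 2.087 mm, so σ = P/A = E × (2.087/925) = 261.7 MPa.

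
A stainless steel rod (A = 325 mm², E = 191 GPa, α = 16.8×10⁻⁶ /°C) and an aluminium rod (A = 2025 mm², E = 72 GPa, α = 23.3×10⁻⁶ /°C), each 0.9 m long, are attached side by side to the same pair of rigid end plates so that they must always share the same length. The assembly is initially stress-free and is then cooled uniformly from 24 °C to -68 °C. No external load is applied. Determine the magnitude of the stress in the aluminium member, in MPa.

Both members must finish at the same length. With the larger α, the aluminium tends to over-contract; the plates restrain it, putting the aluminium in tension and the stainless steel in compression. With no external load the two internal forces are equal and opposite, magnitude P.
Equating the net (thermal + elastic) strains gives |α₁ − α₂|·ΔT = P·[1/(A₁E₁) + 1/(A₂E₂)].
|α₁ − α₂|·ΔT = 6.5×10⁻⁶ × 92 = 0.000598.
1/(A₁E₁) + 1/(A₂E₂) = 1/(325×191×10³) + 1/(2025×72×10³) = 2.297×10⁻⁸ N⁻¹.
P = 0.000598 / 2.297×10⁻⁸ = 26040 N = 26.04 kN.
σ_{aluminium} = P/A₂ = 26040/2025 = 12.86 MPa, tensile.

σ ≈ 12.9 MPa (tensile)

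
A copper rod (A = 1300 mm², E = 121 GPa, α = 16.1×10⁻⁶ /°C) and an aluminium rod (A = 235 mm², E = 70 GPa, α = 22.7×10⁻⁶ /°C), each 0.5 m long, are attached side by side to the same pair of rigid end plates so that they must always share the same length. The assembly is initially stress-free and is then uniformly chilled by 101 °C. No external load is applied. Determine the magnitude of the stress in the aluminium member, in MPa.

σ ≈ 42.2 MPa (tensile)

Equilibrium of a rigid end plate with no external load gives equal and opposite internal forces ±P in the two members. Since α_{aluminium} > α_{copper}, cooling drives the aluminium into tension and the copper into compression.
Setting the final lengths equal and cancelling L: (α₁ − α₂)ΔT = P/(A₁E₁) + P/(A₂E₂).
|α₁ − α₂|·ΔT = 6.6×10⁻⁶ × 101 = 0.0006666.
1/(A₁E₁) + 1/(A₂E₂) = 1/(1300×121×10³) + 1/(235×70×10³) = 6.715×10⁻⁸ N⁻¹.
So P = 0.0006666 / 6.715×10⁻⁸ = 9.927 kN.
σ_{aluminium} = P/A₂ = 9927/235 = 42.24 MPa, tensile.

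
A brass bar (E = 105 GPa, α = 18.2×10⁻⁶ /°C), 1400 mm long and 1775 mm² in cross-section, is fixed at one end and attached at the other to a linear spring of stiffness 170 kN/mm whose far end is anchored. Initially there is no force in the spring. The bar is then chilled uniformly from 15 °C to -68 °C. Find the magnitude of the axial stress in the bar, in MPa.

σ ≈ 89 MPa (tensile)

If the spring were absent the bar would shorten by αΔT L = 18.2×10⁻⁶ × 83 × 1400 = 2.115 mm.
Let P be the tensile force in the spring. The bar extends elastically by PL/(AE) and the spring stretches by P/k; together these equal δ_free.
So P = δ_free / [L/(AE) + 1/k] = 2.115 / [ 1400/(1775×105×10³) + 1/(170×10³) ].
P = 2.115 / 1.339×10⁻⁵ = 157900 N.
σ = P/A = 157900/1775 = 88.95 MPa.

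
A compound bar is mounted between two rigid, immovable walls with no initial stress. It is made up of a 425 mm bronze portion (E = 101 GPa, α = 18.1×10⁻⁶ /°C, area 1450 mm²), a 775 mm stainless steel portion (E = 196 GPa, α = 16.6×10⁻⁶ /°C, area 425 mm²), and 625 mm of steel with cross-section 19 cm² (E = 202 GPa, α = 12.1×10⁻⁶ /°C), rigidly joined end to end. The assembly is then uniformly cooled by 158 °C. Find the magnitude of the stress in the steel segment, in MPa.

With the walls removed the bar would change length by δ_free = Σ αᵢΔT Lᵢ = 18.1×10⁻⁶×158×425 + 16.6×10⁻⁶×158×775 + 12.1×10⁻⁶×158×625 = 4.443 mm.
The walls prevent any net length change, so an axial force P (same in every segment) develops. Compatibility: P · Σ Lᵢ/(AᵢEᵢ) = δ_free.
Σ Lᵢ/(AᵢEᵢ) = 425/(1450×101×10³) + 775/(425×196×10³) + 625/(1900×202×10³) = 1.383×10⁻⁵ mm/N.
So P = 4.443 / 1.383×10⁻⁵ = 321.2 kN, tensile.
σ_{steel} = P / A = 321200 / 1900 = 169 MPa.

σ ≈ 169 MPa (tensile)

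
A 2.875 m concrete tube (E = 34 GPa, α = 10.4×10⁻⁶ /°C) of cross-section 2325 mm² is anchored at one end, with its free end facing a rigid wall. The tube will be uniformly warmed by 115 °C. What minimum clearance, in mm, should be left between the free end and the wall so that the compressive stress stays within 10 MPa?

Free expansion if unrestrained: δ_free = αΔT L = 10.4×10⁻⁶ × 115 × 2875 = 3.438 mm.
A stress of 10 MPa corresponds to the wall pushing the tube back by σL/E = 10×2875/(34×10³) = 0.8456 mm.
So the gap has to take up the difference, g_min = δ_free − σL/E = 3.438 − 0.8456 = 2.593 mm.

g ≈ 2.59 mm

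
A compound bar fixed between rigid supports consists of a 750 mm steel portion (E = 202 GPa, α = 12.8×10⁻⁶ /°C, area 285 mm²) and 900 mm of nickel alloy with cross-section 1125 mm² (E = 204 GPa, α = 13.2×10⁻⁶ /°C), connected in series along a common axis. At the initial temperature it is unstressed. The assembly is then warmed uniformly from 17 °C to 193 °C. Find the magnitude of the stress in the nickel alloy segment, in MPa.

σ ≈ 198 MPa (compressive)

If the supports were absent, the total length change would be Σ αᵢΔT Lᵢ = 12.8×10⁻⁶×176×750 + 13.2×10⁻⁶×176×900 = 3.78 mm.
The walls prevent any net length change, so an axial force P (same in every segment) develops. Compatibility: P · Σ Lᵢ/(AᵢEᵢ) = δ_free.
Σ Lᵢ/(AᵢEᵢ) = 750/(285×202×10³) + 900/(1125×204×10³) = 1.695×10⁻⁵ mm/N.
So P = 3.78 / 1.695×10⁻⁵ = 223 kN, compressive.
σ_{nickel alloy} = P / A = 223000 / 1125 = 198.3 MPa.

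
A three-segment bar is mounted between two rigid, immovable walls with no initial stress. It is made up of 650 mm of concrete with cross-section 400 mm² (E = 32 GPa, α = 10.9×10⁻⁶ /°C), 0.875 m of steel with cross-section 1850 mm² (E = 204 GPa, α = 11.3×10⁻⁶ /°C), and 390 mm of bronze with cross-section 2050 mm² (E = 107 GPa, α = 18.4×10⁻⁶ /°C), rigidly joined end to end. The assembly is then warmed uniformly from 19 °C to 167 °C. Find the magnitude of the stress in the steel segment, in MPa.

σ ≈ 35.2 MPa (compressive)

If the supports were absent, the total length change would be Σ αᵢΔT Lᵢ = 10.9×10⁻⁶×148×650 + 11.3×10⁻⁶×148×875 + 18.4×10⁻⁶×148×390 = 3.574 mm.
Since the ends are fixed, an axial force P builds up, equal in every segment, with P · Σ Lᵢ/(AᵢEᵢ) = δ_free.
Σ Lᵢ/(AᵢEᵢ) = 650/(400×32×10³) + 875/(1850×204×10³) + 390/(2050×107×10³) = 5.488×10⁻⁵ mm/N.
Hence P = δ_free / Σ(L/AE) = 3.574/5.488×10⁻⁵ = 65.13 kN (compressive).
σ_{steel} = P / A = 65130 / 1850 = 35.2 MPa.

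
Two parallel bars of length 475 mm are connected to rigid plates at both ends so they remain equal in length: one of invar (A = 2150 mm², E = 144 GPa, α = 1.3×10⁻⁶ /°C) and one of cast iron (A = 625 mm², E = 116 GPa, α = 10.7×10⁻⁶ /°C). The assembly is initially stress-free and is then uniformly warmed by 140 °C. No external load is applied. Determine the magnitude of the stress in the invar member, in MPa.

σ ≈ 36 MPa (tensile)

Both members must finish at the same length. With the larger α, the cast iron tends to over-expand; the plates restrain it, putting the cast iron in compression and the invar in tension. With no external load the two internal forces are equal and opposite, magnitude P.
Equating the net (thermal + elastic) strains gives |α₁ − α₂|·ΔT = P·[1/(A₁E₁) + 1/(A₂E₂)].
|α₁ − α₂|·ΔT = 9.4×10⁻⁶ × 140 = 0.001316.
1/(A₁E₁) + 1/(A₂E₂) = 1/(2150×144×10³) + 1/(625×116×10³) = 1.702×10⁻⁸ N⁻¹.
P = 0.001316 / 1.702×10⁻⁸ = 77310 N = 77.31 kN.
σ_{invar} = P/A₁ = 77310/2150 = 35.96 MPa, tensile.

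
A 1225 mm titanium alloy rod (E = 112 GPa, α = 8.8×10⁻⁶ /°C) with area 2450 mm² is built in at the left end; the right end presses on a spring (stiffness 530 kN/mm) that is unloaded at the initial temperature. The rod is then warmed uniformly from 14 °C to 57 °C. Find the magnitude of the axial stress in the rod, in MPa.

σ ≈ 29.8 MPa (compressive)

If the spring were absent the rod would lengthen by αΔT L = 8.8×10⁻⁶ × 43 × 1225 = 0.4635 mm.
With a force P in the spring, the elastic change of the rod is PL/(AE) and that of the spring is P/k; compatibility requires their sum to equal δ_free.
So P = δ_free / [L/(AE) + 1/k] = 0.4635 / [ 1225/(2450×112×10³) + 1/(530×10³) ].
P = 0.4635 / 6.351×10⁻⁶ = 72990 N.
σ = P/A = 72990/2450 = 29.79 MPa.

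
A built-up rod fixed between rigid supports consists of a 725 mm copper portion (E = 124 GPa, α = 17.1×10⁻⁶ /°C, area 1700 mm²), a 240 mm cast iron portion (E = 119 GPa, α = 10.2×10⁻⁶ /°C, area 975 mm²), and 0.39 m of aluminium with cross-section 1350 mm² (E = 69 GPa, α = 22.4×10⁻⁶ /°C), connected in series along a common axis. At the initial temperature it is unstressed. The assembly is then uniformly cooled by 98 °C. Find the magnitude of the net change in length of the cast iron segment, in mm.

With the walls removed the bar would change length by δ_free = Σ αᵢΔT Lᵢ = 17.1×10⁻⁶×98×725 + 10.2×10⁻⁶×98×240 + 22.4×10⁻⁶×98×390 = 2.311 mm.
The walls prevent any net length change, so an axial force P (same in every segment) develops. Compatibility: P · Σ Lᵢ/(AᵢEᵢ) = δ_free.
The series flexibility is Σ Lᵢ/(AᵢEᵢ) = 725/(1700×124×10³) + 240/(975×119×10³) + 390/(1350×69×10³) = 9.695×10⁻⁶ mm/N.
Hence P = δ_free / Σ(L/AE) = 2.311/9.695×10⁻⁶ = 238.4 kN (tensile).
For the cast iron segment, free thermal change = 10.2×10⁻⁶×98×240 = 0.2399 mm and elastic change from P = 238400×240/(975×119×10³) = 0.4931 mm; these oppose, so the net change is 0.253 mm (segment lengthens).

|ΔL| ≈ 0.253 mm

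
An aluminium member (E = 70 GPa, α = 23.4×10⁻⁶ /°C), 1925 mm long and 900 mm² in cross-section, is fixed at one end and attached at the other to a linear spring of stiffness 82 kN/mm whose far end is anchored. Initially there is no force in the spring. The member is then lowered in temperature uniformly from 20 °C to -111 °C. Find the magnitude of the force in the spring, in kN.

Free thermal contraction: δ_free = αΔT L = 23.4×10⁻⁶ × 131 × 1925 = 5.901 mm.
Let P be the tensile force in the spring. The member extends elastically by PL/(AE) and the spring stretches by P/k; together these equal δ_free.
P [ L/(AE) + 1/k ] = δ_free → P [ 1925/(900×70×10³) + 1/(82×10³) ] = 5.901.
P = 5.901 / 4.275×10⁻⁵ = 138000 N.

P ≈ 138 kN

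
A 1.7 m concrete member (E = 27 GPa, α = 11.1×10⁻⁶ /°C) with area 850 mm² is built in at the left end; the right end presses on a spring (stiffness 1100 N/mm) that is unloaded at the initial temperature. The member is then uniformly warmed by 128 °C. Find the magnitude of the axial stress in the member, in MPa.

Free thermal expansion: δ_free = αΔT L = 11.1×10⁻⁶ × 128 × 1700 = 2.415 mm.
Let P be the compressive force at the spring. The member shortens elastically by PL/(AE) and the spring compresses by P/k; together these equal δ_free.
So P = δ_free / [L/(AE) + 1/k] = 2.415 / [ 1700/(850×27×10³) + 1/(1100) ].
P = 2.415 / 0.0009832 = 2457 N.
σ = P/A = 2457/850 = 2.89 MPa.

σ ≈ 2.89 MPa (compressive)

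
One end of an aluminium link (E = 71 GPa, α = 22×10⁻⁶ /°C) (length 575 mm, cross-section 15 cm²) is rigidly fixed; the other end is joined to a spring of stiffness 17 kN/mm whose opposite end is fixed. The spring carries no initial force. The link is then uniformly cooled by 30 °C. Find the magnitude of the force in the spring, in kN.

P ≈ 5.91 kN

Free thermal contraction: δ_free = αΔT L = 22×10⁻⁶ × 30 × 575 = 0.3795 mm.
Let P be the tensile force in the spring. The link extends elastically by PL/(AE) and the spring stretches by P/k; together these equal δ_free.
So P = δ_free / [L/(AE) + 1/k] = 0.3795 / [ 575/(1500×71×10³) + 1/(17×10³) ].
P = 0.3795 / 6.422×10⁻⁵ = 5909 N.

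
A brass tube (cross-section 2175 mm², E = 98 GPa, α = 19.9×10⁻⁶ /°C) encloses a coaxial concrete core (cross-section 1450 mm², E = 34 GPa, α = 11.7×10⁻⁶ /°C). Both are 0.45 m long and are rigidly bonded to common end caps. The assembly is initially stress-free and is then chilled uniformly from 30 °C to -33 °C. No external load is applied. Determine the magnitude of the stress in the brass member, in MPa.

σ ≈ 9.51 MPa (tensile)

The brass has the larger α, so on cooling it would change length more than the concrete if both were free. The rigid plates force a common final length, so the brass is put into tension and the concrete into compression, with equal and opposite forces P (no external load).
Setting the final lengths equal and cancelling L: (α₁ − α₂)ΔT = P/(A₁E₁) + P/(A₂E₂).
|α₁ − α₂|·ΔT = 8.2×10⁻⁶ × 63 = 0.0005166.
1/(A₁E₁) + 1/(A₂E₂) = 1/(2175×98×10³) + 1/(1450×34×10³) = 2.498×10⁻⁸ N⁻¹.
P = 0.0005166 / 2.498×10⁻⁸ = 20680 N = 20.68 kN.
σ_{brass} = P/A₁ = 20680/2175 = 9.51 MPa, tensile.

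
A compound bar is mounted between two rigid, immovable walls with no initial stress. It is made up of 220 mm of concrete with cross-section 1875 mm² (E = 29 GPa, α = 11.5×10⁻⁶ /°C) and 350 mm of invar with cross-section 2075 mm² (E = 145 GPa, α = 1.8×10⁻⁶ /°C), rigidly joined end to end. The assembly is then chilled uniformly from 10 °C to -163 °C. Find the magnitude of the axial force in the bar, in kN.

If the supports were absent, the total length change would be Σ αᵢΔT Lᵢ = 11.5×10⁻⁶×173×220 + 1.8×10⁻⁶×173×350 = 0.5467 mm.
The walls prevent any net length change, so an axial force P (same in every segment) develops. Compatibility: P · Σ Lᵢ/(AᵢEᵢ) = δ_free.
The series flexibility is Σ Lᵢ/(AᵢEᵢ) = 220/(1875×29×10³) + 350/(2075×145×10³) = 5.209×10⁻⁶ mm/N.
So P = 0.5467 / 5.209×10⁻⁶ = 104.9 kN, tensile.

P ≈ 105 kN (tensile)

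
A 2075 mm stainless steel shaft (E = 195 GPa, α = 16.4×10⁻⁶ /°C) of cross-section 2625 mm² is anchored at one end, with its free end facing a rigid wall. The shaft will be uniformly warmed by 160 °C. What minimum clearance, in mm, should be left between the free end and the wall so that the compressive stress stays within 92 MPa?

g ≈ 4.47 mm

Free expansion if unrestrained: δ_free = αΔT L = 16.4×10⁻⁶ × 160 × 2075 = 5.445 mm.
A stress of 92 MPa corresponds to the wall pushing the shaft back by σL/E = 92×2075/(195×10³) = 0.979 mm.
The gap must absorb the remainder: g_min = 5.445 − 0.979 = 4.466 mm.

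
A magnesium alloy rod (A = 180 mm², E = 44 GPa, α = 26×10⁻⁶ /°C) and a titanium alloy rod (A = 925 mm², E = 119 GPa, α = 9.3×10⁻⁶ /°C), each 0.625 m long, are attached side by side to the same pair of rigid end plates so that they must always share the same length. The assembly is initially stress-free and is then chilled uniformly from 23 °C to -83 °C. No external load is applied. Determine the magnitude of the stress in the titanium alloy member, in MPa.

Both members must finish at the same length. With the larger α, the magnesium alloy tends to over-contract; the plates restrain it, putting the magnesium alloy in tension and the titanium alloy in compression. With no external load the two internal forces are equal and opposite, magnitude P.
Setting the final lengths equal and cancelling L: (α₁ − α₂)ΔT = P/(A₁E₁) + P/(A₂E₂).
|α₁ − α₂|·ΔT = 16.7×10⁻⁶ × 106 = 0.00177.
1/(A₁E₁) + 1/(A₂E₂) = 1/(180×44×10³) + 1/(925×119×10³) = 1.353×10⁻⁷ N⁻¹.
P = 0.00177 / 1.353×10⁻⁷ = 13080 N = 13.08 kN.
σ_{titanium alloy} = P/A₂ = 13080/925 = 14.14 MPa, compressive.

σ ≈ 14.1 MPa (compressive)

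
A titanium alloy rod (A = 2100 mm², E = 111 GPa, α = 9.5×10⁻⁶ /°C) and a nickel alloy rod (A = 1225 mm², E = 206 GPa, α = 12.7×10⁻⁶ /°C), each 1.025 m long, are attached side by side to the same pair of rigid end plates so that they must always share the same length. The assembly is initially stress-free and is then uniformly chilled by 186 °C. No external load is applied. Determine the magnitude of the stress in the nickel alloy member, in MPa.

σ ≈ 58.9 MPa (tensile)

Both members must finish at the same length. With the larger α, the nickel alloy tends to over-contract; the plates restrain it, putting the nickel alloy in tension and the titanium alloy in compression. With no external load the two internal forces are equal and opposite, magnitude P.
Setting the final lengths equal and cancelling L: (α₁ − α₂)ΔT = P/(A₁E₁) + P/(A₂E₂).
|α₁ − α₂|·ΔT = 3.2×10⁻⁶ × 186 = 0.0005952.
1/(A₁E₁) + 1/(A₂E₂) = 1/(2100×111×10³) + 1/(1225×206×10³) = 8.253×10⁻⁹ N⁻¹.
So P = 0.0005952 / 8.253×10⁻⁹ = 72.12 kN.
σ_{nickel alloy} = P/A₂ = 72120/1225 = 58.87 MPa, tensile.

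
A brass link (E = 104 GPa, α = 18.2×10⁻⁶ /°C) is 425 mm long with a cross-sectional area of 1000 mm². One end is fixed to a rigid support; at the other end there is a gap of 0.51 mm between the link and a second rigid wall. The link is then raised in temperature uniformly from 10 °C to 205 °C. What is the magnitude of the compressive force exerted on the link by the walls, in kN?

P ≈ 244 kN

Free thermal elongation = αΔT L = 18.2×10⁻⁶ × 195 × 425 = 1.508 mm.
The gap closes (δ_free > 0.51 mm) and the wall then resists a further 1.508 − 0.51 = 0.9983 mm of expansion.
That suppressed elongation corresponds to σ = E·Δ/L = 104×10³ × 0.9983/425 = 244.3 MPa.
Force on the wall = σA = 244.3 × 1000 mm² = 244.3 kN.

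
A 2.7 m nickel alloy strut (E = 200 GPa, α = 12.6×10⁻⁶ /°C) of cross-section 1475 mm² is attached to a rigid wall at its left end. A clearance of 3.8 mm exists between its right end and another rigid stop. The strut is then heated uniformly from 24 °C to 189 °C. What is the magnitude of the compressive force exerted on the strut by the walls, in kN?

Free thermal elongation = αΔT L = 12.6×10⁻⁶ × 165 × 2700 = 5.613 mm.
The gap closes (δ_free > 3.8 mm) and the wall then resists a further 5.613 − 3.8 = 1.813 mm of expansion.
So σ = E(δ_free − g)/L = 200×10³ × 1.813/2700 = 134.3 MPa.
P = σA = 134.3 × 1475 = 198.1 kN.

P ≈ 198 kN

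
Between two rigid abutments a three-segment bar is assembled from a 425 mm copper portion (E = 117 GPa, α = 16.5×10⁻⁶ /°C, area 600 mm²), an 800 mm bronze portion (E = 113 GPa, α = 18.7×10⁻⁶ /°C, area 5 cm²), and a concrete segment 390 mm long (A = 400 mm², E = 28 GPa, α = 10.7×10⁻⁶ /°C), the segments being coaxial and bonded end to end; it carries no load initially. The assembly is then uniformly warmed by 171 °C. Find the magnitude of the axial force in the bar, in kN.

P ≈ 81.2 kN (compressive)

Free thermal expansion of the whole bar: Σ αᵢΔT Lᵢ = 16.5×10⁻⁶×171×425 + 18.7×10⁻⁶×171×800 + 10.7×10⁻⁶×171×390 = 4.471 mm.
The walls prevent any net length change, so an axial force P (same in every segment) develops. Compatibility: P · Σ Lᵢ/(AᵢEᵢ) = δ_free.
The series flexibility is Σ Lᵢ/(AᵢEᵢ) = 425/(600×117×10³) + 800/(500×113×10³) + 390/(400×28×10³) = 5.503×10⁻⁵ mm/N.
So P = 4.471 / 5.503×10⁻⁵ = 81.24 kN, compressive.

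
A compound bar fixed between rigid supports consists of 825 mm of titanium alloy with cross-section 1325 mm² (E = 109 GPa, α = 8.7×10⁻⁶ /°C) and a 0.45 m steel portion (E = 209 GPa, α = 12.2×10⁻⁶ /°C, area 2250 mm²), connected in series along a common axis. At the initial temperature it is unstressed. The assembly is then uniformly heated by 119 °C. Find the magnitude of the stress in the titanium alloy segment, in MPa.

With the walls removed the bar would change length by δ_free = Σ αᵢΔT Lᵢ = 8.7×10⁻⁶×119×825 + 12.2×10⁻⁶×119×450 = 1.507 mm.
Since the ends are fixed, an axial force P builds up, equal in every segment, with P · Σ Lᵢ/(AᵢEᵢ) = δ_free.
Σ Lᵢ/(AᵢEᵢ) = 825/(1325×109×10³) + 450/(2250×209×10³) = 6.669×10⁻⁶ mm/N.
P = 1.507 / 6.669×10⁻⁶ = 226000 N = 226 kN, compressive.
σ_{titanium alloy} = P / A = 226000 / 1325 = 170.6 MPa.

σ ≈ 171 MPa (compressive)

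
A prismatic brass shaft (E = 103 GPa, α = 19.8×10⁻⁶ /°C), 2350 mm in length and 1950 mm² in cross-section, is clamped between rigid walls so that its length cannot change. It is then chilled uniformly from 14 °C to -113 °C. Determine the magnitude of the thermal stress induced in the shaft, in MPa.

σ ≈ 259 MPa (tensile)

With length fixed, the mechanical strain must cancel the thermal strain αΔT = 19.8×10⁻⁶ × 127 = 2514.6×10⁻⁶.
The stress required to suppress this strain is σ = Eε = 103×10³ × 2514.6×10⁻⁶ = 259 MPa, tensile since the shaft is trying to contract.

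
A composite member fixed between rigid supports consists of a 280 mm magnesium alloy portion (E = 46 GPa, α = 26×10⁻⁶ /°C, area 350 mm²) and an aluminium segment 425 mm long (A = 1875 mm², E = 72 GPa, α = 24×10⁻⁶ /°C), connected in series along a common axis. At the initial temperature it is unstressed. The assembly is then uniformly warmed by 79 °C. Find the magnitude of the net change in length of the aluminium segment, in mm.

|ΔL| ≈ 0.594 mm

Free thermal expansion of the whole bar: Σ αᵢΔT Lᵢ = 26×10⁻⁶×79×280 + 24×10⁻⁶×79×425 = 1.381 mm.
Since the ends are fixed, an axial force P builds up, equal in every segment, with P · Σ Lᵢ/(AᵢEᵢ) = δ_free.
The series flexibility is Σ Lᵢ/(AᵢEᵢ) = 280/(350×46×10³) + 425/(1875×72×10³) = 2.054×10⁻⁵ mm/N.
Hence P = δ_free / Σ(L/AE) = 1.381/2.054×10⁻⁵ = 67.23 kN (compressive).
For the aluminium segment, free thermal change = 24×10⁻⁶×79×425 = 0.8058 mm and elastic change from P = 67230×425/(1875×72×10³) = 0.2117 mm; these oppose, so the net change is 0.594 mm (segment lengthens).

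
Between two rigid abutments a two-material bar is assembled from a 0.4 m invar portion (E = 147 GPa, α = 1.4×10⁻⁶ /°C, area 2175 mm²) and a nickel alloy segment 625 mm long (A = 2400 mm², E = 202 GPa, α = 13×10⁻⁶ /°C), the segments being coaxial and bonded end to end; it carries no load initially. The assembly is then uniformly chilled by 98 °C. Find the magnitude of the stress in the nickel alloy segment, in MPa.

If the supports were absent, the total length change would be Σ αᵢΔT Lᵢ = 1.4×10⁻⁶×98×400 + 13×10⁻⁶×98×625 = 0.8511 mm.
The walls prevent any net length change, so an axial force P (same in every segment) develops. Compatibility: P · Σ Lᵢ/(AᵢEᵢ) = δ_free.
The series flexibility is Σ Lᵢ/(AᵢEᵢ) = 400/(2175×147×10³) + 625/(2400×202×10³) = 2.54×10⁻⁶ mm/N.
Hence P = δ_free / Σ(L/AE) = 0.8511/2.54×10⁻⁶ = 335.1 kN (tensile).
σ_{nickel alloy} = P / A = 335100 / 2400 = 139.6 MPa.

σ ≈ 140 MPa (tensile)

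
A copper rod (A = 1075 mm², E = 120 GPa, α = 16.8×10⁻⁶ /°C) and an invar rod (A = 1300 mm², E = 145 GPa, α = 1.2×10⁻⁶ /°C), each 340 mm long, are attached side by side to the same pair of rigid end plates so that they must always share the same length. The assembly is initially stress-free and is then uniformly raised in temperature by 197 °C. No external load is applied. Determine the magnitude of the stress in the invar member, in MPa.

σ ≈ 181 MPa (tensile)

Both members must finish at the same length. With the larger α, the copper tends to over-expand; the plates restrain it, putting the copper in compression and the invar in tension. With no external load the two internal forces are equal and opposite, magnitude P.
Equating the net (thermal + elastic) strains gives |α₁ − α₂|·ΔT = P·[1/(A₁E₁) + 1/(A₂E₂)].
|α₁ − α₂|·ΔT = 15.6×10⁻⁶ × 197 = 0.003073.
1/(A₁E₁) + 1/(A₂E₂) = 1/(1075×120×10³) + 1/(1300×145×10³) = 1.306×10⁻⁸ N⁻¹.
So P = 0.003073 / 1.306×10⁻⁸ = 235.4 kN.
σ_{invar} = P/A₂ = 235400/1300 = 181.1 MPa, tensile.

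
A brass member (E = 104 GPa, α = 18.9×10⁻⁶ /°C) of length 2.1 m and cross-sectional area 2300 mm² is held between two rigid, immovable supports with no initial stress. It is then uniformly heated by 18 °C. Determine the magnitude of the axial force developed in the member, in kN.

P ≈ 81.4 kN (compressive)

Full restraint means ε = 0, so the stress is σ = EαΔT = 104×10³ × 18.9×10⁻⁶ × 18 = 35.38 MPa.
Axial force P = σA = 35.38 × 2300 = 81380 N = 81.38 kN, compressive.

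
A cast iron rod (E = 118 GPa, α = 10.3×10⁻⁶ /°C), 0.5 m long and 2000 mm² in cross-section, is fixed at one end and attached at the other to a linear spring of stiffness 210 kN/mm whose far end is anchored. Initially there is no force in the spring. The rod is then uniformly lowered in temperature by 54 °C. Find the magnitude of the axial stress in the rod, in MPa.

The unrestrained thermal change is αΔT L = 10.3×10⁻⁶ × 54 × 500 = 0.2781 mm.
Let P be the tensile force in the spring. The rod extends elastically by PL/(AE) and the spring stretches by P/k; together these equal δ_free.
P [ L/(AE) + 1/k ] = δ_free → P [ 500/(2000×118×10³) + 1/(210×10³) ] = 0.2781.
P = 0.2781 / 6.881×10⁻⁶ = 40420 N.
σ = P/A = 40420/2000 = 20.21 MPa.

σ ≈ 20.2 MPa (tensile)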